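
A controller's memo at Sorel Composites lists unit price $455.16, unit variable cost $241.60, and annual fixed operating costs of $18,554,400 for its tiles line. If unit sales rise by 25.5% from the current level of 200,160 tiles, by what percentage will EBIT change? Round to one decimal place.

+45.1%

Contribution at this volume is 200,160 × $213.56 = $42,746,169.60.
Subtracting fixed costs: EBIT = $42,746,169.60 − $18,554,400 = $24,191,769.60.
Degree of operating leverage = $42,746,169.60 / $24,191,769.60 = 1.7670.
Operating income changes by 1.7670 × +25.5% = +45.1%.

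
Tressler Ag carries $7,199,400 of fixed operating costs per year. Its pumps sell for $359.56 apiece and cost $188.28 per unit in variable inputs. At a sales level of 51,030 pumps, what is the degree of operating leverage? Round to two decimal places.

At 51,030 units, contribution = 51,030 × $171.28 = $8,740,418.40.
Subtracting fixed costs: EBIT = $8,740,418.40 − $7,199,400 = $1,541,018.40.
DOL = contribution ÷ EBIT = $8,740,418.40 ÷ $1,541,018.40 = 5.6718.

5.67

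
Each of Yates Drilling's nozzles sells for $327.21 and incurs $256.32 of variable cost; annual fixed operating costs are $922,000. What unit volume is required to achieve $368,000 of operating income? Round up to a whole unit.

Contribution margin per unit = $327.21 − $256.32 = $70.89.
Units = (FC + target) / CM = ($922,000 + $368,000) / $70.89 = 18,197.21, so 18,198 nozzles.

18,198 nozzles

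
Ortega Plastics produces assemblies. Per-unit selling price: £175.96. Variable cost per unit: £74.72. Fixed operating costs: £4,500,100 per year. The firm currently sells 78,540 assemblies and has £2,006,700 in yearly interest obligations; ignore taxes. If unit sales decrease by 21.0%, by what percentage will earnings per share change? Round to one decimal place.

-115.6%

Contribution at this volume is 78,540 × £101.24 = £7,951,389.60.
Operating income = contribution − fixed costs = £7,951,389.60 − £4,500,100 = £3,451,289.60.
After interest of £2,006,700.00, pre-tax earnings = £1,444,589.60.
Degree of combined leverage = contribution ÷ (EBIT − I) = £7,951,389.60 ÷ £1,444,589.60 = 5.5043.
EPS therefore changes by 5.5043 × (-21.0%) = -115.6%.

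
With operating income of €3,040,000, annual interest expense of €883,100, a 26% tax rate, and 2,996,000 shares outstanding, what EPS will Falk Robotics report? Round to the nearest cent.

€0.53

Pre-tax income = €3,040,000 − €883,100.00 = €2,156,900.00.
Net income = €2,156,900.00 × (1 − 0.26) = €1,596,106.00.
EPS = €1,596,106.00 ÷ 2,996,000 = €0.53.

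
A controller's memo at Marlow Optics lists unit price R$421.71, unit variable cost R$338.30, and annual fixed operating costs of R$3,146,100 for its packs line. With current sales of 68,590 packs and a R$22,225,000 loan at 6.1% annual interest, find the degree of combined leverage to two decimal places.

Contribution at this volume is 68,590 × R$83.41 = R$5,721,091.90.
Operating income = contribution − fixed costs = R$5,721,091.90 − R$3,146,100 = R$2,574,991.90. Interest = R$1,355,725.00, so EBIT − I = R$1,219,266.90.
Degree of total leverage = total CM / (EBIT − interest) = R$5,721,091.90 / R$1,219,266.90 = 4.6922.

4.69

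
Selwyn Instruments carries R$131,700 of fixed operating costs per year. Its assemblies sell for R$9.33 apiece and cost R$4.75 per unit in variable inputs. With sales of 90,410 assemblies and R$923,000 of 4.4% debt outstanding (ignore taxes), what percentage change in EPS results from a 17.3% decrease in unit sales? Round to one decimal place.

-29.6%

At 90,410 units, contribution = 90,410 × R$4.58 = R$414,077.80.
Operating income = contribution − fixed costs = R$414,077.80 − R$131,700 = R$282,377.80.
Interest = R$40,612.00, so EBIT − I = R$241,765.80.
Degree of combined leverage = contribution ÷ (EBIT − I) = R$414,077.80 ÷ R$241,765.80 = 1.7127.
EPS therefore changes by 1.7127 × (-17.3%) = -29.6%.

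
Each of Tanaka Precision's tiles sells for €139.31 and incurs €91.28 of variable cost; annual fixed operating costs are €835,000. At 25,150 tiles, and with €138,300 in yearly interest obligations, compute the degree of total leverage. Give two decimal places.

5.15

Contribution at this volume is 25,150 × €48.03 = €1,207,954.50.
EBIT = €1,207,954.50 − €835,000 = €372,954.50. Interest = €138,300.00.
DOL = €1,207,954.50 ÷ €372,954.50 = 3.2389; DFL = €372,954.50 ÷ €234,654.50 = 1.5894.
Combined leverage = 3.2389 × 1.5894 = 5.1479.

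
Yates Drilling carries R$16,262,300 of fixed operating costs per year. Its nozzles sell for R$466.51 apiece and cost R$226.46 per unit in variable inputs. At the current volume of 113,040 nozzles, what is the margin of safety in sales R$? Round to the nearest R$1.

R$21,130,351

Contribution margin per unit = R$466.51 − R$226.46 = R$240.05. Break-even units = R$16,262,300 ÷ R$240.05 = 67,745.47; break-even revenue = 67,745.47 × R$466.51 = R$31,603,939.07.
Actual sales revenue = 113,040 × R$466.51 = R$52,734,290.40.
Margin of safety = R$52,734,290.40 − R$31,603,939.07 = R$21,130,351.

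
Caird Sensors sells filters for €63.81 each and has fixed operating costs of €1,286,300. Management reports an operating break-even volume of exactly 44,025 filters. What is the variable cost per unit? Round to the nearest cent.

At break-even, FC = Q × (P − VC), so P − VC = €1,286,300 ÷ 44,025 = €29.2175.
Hence VC = price − CM = €63.81 − €29.2175 = €34.59.

€34.59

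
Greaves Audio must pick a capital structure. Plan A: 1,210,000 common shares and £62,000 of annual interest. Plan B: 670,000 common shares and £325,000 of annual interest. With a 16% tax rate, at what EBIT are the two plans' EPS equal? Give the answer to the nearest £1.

At indifference, (EBIT − 62,000)(1 − t)/1,210,000 = (EBIT − 325,000)(1 − t)/670,000.
Cancelling (1 − t) and cross-multiplying: 670,000·(EBIT − 62,000) = 1,210,000·(EBIT − 325,000).
EBIT × (1,210,000 − 670,000) = 325,000 × 1,210,000 − 62,000 × 670,000 = 351,710,000,000, so EBIT = 351,710,000,000 ÷ 540,000 = 651,314.81.

£651,315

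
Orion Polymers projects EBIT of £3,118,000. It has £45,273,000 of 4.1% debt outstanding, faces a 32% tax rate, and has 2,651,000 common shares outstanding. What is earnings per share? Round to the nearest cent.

£0.32

Interest = £1,856,193.00, so EBT = £3,118,000 − £1,856,193.00 = £1,261,807.00.
After tax at 32%: net income = £1,261,807.00 × 0.68 = £858,028.76.
EPS = £858,028.76 ÷ 2,651,000 = £0.32.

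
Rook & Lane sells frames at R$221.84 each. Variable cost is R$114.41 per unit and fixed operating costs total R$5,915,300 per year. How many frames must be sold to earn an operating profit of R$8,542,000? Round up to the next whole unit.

134,575 frames

Unit CM = price − variable cost = R$221.84 − R$114.41 = R$107.43.
Need Q such that Q × R$107.43 − R$5,915,300 = R$8,542,000, i.e. Q = R$14,457,300 / R$107.43 = 134,574.14 → 134,575.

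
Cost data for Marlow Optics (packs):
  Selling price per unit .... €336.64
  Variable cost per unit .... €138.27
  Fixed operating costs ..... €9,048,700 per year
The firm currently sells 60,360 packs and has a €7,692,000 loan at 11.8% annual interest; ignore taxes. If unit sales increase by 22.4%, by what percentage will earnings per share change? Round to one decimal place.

+133.0%

Total contribution margin = 60,360 × €198.37 = €11,973,613.20.
Operating income = contribution − fixed costs = €11,973,613.20 − €9,048,700 = €2,924,913.20.
Interest = €907,656.00, so EBIT − I = €2,017,257.20.
DCL = total CM / (EBIT − I) = €11,973,613.20 / €2,017,257.20 = 5.9356.
%ΔEPS = DCL × %ΔSales = 5.9356 × +22.4% = +133.0%.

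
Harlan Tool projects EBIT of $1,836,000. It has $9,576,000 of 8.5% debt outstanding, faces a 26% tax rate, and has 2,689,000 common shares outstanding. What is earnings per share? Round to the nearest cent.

Interest = $813,960.00, so EBT = $1,836,000 − $813,960.00 = $1,022,040.00.
Net income = $1,022,040.00 × (1 − 0.26) = $756,309.60.
EPS = $756,309.60 ÷ 2,689,000 = $0.28.

$0.28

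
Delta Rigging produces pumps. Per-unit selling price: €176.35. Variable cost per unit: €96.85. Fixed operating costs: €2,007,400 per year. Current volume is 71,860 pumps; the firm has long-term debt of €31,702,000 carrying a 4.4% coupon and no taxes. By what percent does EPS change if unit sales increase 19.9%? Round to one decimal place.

Contribution at this volume is 71,860 × €79.50 = €5,712,870.00.
EBIT = €5,712,870.00 − €2,007,400 = €3,705,470.00.
Interest = €1,394,888.00, so EBIT − I = €2,310,582.00.
Degree of combined leverage = contribution ÷ (EBIT − I) = €5,712,870.00 ÷ €2,310,582.00 = 2.4725.
%ΔEPS = DCL × %ΔSales = 2.4725 × +19.9% = +49.2%.

+49.2%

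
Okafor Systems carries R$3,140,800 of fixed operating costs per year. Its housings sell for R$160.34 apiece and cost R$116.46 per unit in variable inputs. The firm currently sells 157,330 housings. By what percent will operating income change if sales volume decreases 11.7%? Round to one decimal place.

-21.5%

Total contribution margin = 157,330 × R$43.88 = R$6,903,640.40.
Operating income = contribution − fixed costs = R$6,903,640.40 − R$3,140,800 = R$3,762,840.40.
DOL = contribution ÷ EBIT = R$6,903,640.40 ÷ R$3,762,840.40 = 1.8347.
%ΔEBIT = DOL × %ΔSales = 1.8347 × -11.7% = -21.5%.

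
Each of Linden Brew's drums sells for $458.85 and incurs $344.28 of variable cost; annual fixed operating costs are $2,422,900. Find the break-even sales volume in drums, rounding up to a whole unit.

21,148 drums

Contribution margin per unit = $458.85 − $344.28 = $114.57.
Break-even Q = $2,422,900 / $114.57 = 21,147.77 → 21,148 drums.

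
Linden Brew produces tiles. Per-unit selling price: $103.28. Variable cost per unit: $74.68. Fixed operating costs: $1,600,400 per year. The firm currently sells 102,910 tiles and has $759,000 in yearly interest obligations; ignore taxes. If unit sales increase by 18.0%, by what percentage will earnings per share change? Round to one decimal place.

At 102,910 units, contribution = 102,910 × $28.60 = $2,943,226.00.
Subtracting fixed costs: EBIT = $2,943,226.00 − $1,600,400 = $1,342,826.00.
After interest of $759,000.00, pre-tax earnings = $583,826.00.
DCL = total CM / (EBIT − I) = $2,943,226.00 / $583,826.00 = 5.0413.
EPS therefore changes by 5.0413 × (+18.0%) = +90.7%.

+90.7%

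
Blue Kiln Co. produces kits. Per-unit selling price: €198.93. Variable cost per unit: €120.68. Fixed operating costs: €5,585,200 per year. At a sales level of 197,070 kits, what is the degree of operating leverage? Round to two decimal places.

1.57

Total contribution margin = 197,070 × €78.25 = €15,420,727.50.
Operating income = contribution − fixed costs = €15,420,727.50 − €5,585,200 = €9,835,527.50.
Degree of operating leverage = €15,420,727.50 / €9,835,527.50 = 1.5679.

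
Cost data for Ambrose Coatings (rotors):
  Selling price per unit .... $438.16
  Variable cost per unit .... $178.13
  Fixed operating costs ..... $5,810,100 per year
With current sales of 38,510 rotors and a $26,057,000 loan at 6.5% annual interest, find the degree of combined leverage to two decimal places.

3.99

At 38,510 units, contribution = 38,510 × $260.03 = $10,013,755.30.
EBIT = $10,013,755.30 − $5,810,100 = $4,203,655.30. Interest = $1,693,705.00, so EBIT − I = $2,509,950.30.
Degree of total leverage = total CM / (EBIT − interest) = $10,013,755.30 / $2,509,950.30 = 3.9896.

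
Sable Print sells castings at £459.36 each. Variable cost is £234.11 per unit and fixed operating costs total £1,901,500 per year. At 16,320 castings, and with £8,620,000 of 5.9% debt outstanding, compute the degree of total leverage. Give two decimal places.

2.90

At 16,320 units, contribution = 16,320 × £225.25 = £3,676,080.00.
Operating income = contribution − fixed costs = £3,676,080.00 − £1,901,500 = £1,774,580.00. Interest = £508,580.00.
DOL = £3,676,080.00 ÷ £1,774,580.00 = 2.0715; DFL = £1,774,580.00 ÷ £1,266,000.00 = 1.4017.
DCL = DOL × DFL = 2.0715 × 1.4017 = 2.9036.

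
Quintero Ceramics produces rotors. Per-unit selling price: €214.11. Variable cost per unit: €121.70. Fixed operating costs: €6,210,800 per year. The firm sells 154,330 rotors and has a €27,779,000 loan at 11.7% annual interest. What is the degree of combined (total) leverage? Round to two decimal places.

Contribution at this volume is 154,330 × €92.41 = €14,261,635.30.
EBIT = €14,261,635.30 − €6,210,800 = €8,050,835.30. Interest = €3,250,143.00.
DOL = €14,261,635.30 ÷ €8,050,835.30 = 1.7714; DFL = €8,050,835.30 ÷ €4,800,692.30 = 1.6770.
DCL = DOL × DFL = 1.7714 × 1.6770 = 2.9706.

2.97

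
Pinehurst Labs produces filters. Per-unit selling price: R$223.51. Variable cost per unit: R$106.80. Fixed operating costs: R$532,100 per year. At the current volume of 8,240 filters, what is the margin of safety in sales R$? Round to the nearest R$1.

R$822,704

Unit CM = price − variable cost = R$223.51 − R$106.80 = R$116.71. Break-even units = R$532,100 ÷ R$116.71 = 4,559.16; break-even revenue = 4,559.16 × R$223.51 = R$1,019,018.69.
Actual sales revenue = 8,240 × R$223.51 = R$1,841,722.40.
Margin of safety = R$1,841,722.40 − R$1,019,018.69 = R$822,704.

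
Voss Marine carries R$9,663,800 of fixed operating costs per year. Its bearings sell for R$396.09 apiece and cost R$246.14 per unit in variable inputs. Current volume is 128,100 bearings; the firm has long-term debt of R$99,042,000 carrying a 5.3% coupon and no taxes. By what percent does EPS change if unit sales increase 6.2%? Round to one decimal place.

+27.7%

Total contribution margin = 128,100 × R$149.95 = R$19,208,595.00.
Operating income = contribution − fixed costs = R$19,208,595.00 − R$9,663,800 = R$9,544,795.00.
Interest = R$5,249,226.00, so EBIT − I = R$4,295,569.00.
DCL = total CM / (EBIT − I) = R$19,208,595.00 / R$4,295,569.00 = 4.4717.
%ΔEPS = DCL × %ΔSales = 4.4717 × +6.2% = +27.7%.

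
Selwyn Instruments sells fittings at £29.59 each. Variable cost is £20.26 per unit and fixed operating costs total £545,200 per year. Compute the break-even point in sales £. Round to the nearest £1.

Contribution margin per unit = £29.59 − £20.26 = £9.33, a CM ratio of £9.33 ÷ £29.59 = 0.3153.
Break-even revenue = fixed costs × price ÷ CM = £545,200 × £29.59 ÷ £9.33 = £1,729,096.

£1,729,096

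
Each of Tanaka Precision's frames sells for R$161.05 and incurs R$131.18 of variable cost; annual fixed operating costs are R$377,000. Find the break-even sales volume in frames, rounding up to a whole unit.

Each unit contributes R$161.05 − R$131.18 = R$29.87.
Break-even volume = fixed costs ÷ CM per unit = R$377,000 ÷ R$29.87 = 12,621.36, so 12,622 frames.

12,622 frames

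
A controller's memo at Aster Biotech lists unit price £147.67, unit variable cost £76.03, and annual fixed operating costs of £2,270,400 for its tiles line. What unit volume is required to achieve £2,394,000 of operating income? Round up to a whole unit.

Contribution margin per unit = £147.67 − £76.03 = £71.64.
Need Q such that Q × £71.64 − £2,270,400 = £2,394,000, i.e. Q = £4,664,400 / £71.64 = 65,108.88 → 65,109.

65,109 tiles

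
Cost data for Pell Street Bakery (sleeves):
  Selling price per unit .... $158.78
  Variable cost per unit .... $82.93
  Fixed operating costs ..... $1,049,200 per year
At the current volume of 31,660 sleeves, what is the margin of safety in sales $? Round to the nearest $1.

Unit CM = price − variable cost = $158.78 − $82.93 = $75.85. Break-even units = $1,049,200 ÷ $75.85 = 13,832.56; break-even revenue = 13,832.56 × $158.78 = $2,196,334.56.
Actual sales revenue = 31,660 × $158.78 = $5,026,974.80.
Margin of safety = $5,026,974.80 − $2,196,334.56 = $2,830,640.

$2,830,640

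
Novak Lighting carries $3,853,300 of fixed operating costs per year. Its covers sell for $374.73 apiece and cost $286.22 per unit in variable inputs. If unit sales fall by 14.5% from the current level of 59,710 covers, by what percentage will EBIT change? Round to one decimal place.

-53.5%

Contribution at this volume is 59,710 × $88.51 = $5,284,932.10.
Subtracting fixed costs: EBIT = $5,284,932.10 − $3,853,300 = $1,431,632.10.
So DOL = total CM / EBIT = $5,284,932.10 / $1,431,632.10 = 3.6915.
Operating income changes by 3.6915 × -14.5% = -53.5%.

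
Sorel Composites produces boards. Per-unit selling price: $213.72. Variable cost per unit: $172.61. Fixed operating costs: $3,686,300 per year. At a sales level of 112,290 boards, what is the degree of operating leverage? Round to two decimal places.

Total contribution margin = 112,290 × $41.11 = $4,616,241.90.
Operating income = contribution − fixed costs = $4,616,241.90 − $3,686,300 = $929,941.90.
DOL = contribution ÷ EBIT = $4,616,241.90 ÷ $929,941.90 = 4.9640.

4.96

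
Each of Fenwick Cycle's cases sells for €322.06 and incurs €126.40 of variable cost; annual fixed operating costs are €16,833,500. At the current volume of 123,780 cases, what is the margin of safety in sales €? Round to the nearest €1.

Contribution margin per unit = €322.06 − €126.40 = €195.66. Break-even units = €16,833,500 ÷ €195.66 = 86,034.45; break-even revenue = 86,034.45 × €322.06 = €27,708,254.17.
Actual sales revenue = 123,780 × €322.06 = €39,864,586.80.
Margin of safety = €39,864,586.80 − €27,708,254.17 = €12,156,333.

€12,156,333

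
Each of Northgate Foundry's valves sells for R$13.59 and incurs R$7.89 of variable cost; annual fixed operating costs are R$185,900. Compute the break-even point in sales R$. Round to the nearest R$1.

R$443,225

Contribution margin per unit = R$13.59 − R$7.89 = R$5.70, a CM ratio of R$5.70 ÷ R$13.59 = 0.4194.
Break-even sales = FC ÷ CM ratio = R$185,900 × R$13.59 / R$5.70 = R$443,225.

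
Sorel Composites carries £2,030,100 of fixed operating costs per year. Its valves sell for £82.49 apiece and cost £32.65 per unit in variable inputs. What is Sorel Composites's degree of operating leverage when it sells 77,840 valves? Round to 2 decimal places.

2.10

Contribution at this volume is 77,840 × £49.84 = £3,879,545.60.
Subtracting fixed costs: EBIT = £3,879,545.60 − £2,030,100 = £1,849,445.60.
DOL = contribution ÷ EBIT = £3,879,545.60 ÷ £1,849,445.60 = 2.0977.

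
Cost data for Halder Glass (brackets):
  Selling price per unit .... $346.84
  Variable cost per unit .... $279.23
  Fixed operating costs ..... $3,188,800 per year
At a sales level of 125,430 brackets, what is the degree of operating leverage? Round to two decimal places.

Total contribution margin = 125,430 × $67.61 = $8,480,322.30.
EBIT = $8,480,322.30 − $3,188,800 = $5,291,522.30.
Degree of operating leverage = $8,480,322.30 / $5,291,522.30 = 1.6026.

1.60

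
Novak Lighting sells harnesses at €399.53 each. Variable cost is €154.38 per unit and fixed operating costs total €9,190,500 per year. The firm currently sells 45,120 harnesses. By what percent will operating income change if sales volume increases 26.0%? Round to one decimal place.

+153.7%

Total contribution margin = 45,120 × €245.15 = €11,061,168.00.
Operating income = contribution − fixed costs = €11,061,168.00 − €9,190,500 = €1,870,668.00.
Degree of operating leverage = €11,061,168.00 / €1,870,668.00 = 5.9130.
Operating income changes by 5.9130 × +26.0% = +153.7%.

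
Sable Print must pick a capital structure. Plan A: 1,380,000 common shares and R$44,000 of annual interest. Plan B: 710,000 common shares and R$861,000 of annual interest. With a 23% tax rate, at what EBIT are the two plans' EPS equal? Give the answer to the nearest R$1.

At indifference, (EBIT − 44,000)(1 − t)/1,380,000 = (EBIT − 861,000)(1 − t)/710,000.
Cancelling (1 − t) and cross-multiplying: 710,000·(EBIT − 44,000) = 1,380,000·(EBIT − 861,000).
Solving, EBIT = (861,000·1,380,000 − 44,000·710,000) / (1,380,000 − 710,000) = 1,156,940,000,000 / 670,000 = 1,726,776.12.

R$1,726,776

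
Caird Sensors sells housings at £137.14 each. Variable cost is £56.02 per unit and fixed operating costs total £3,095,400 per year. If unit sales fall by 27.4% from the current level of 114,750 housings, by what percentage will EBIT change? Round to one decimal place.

Contribution at this volume is 114,750 × £81.12 = £9,308,520.00.
Operating income = contribution − fixed costs = £9,308,520.00 − £3,095,400 = £6,213,120.00.
Degree of operating leverage = £9,308,520.00 / £6,213,120.00 = 1.4982.
%ΔEBIT = DOL × %ΔSales = 1.4982 × -27.4% = -41.1%.

-41.1%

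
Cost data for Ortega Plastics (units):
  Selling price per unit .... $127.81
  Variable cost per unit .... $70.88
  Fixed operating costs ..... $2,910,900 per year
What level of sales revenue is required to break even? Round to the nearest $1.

$6,535,080

CM per unit = $127.81 − $70.88 = $56.93; CM ratio = $56.93 / $127.81 = 0.4454.
Break-even revenue = fixed costs × price ÷ CM = $2,910,900 × $127.81 ÷ $56.93 = $6,535,080.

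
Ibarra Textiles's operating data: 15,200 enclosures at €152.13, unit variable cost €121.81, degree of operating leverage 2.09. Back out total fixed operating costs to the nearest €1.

At 15,200 units, contribution = 15,200 × €30.32 = €460,864.00.
DOL = contribution / EBIT, so EBIT = €460,864.00 / 2.09 = €220,509.09.
And FC = contribution − EBIT = €460,864.00 − €220,509.09 = €240,355.

€240,355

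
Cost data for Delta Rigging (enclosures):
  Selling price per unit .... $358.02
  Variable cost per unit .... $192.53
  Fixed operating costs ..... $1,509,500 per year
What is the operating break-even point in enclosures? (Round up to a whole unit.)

9,122 enclosures

Contribution margin per unit = $358.02 − $192.53 = $165.49.
Break-even Q = $1,509,500 / $165.49 = 9,121.40 → 9,122 enclosures.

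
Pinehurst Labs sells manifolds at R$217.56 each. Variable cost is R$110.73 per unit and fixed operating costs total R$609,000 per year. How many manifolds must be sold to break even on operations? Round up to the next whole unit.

5,701 manifolds

Contribution margin per unit = R$217.56 − R$110.73 = R$106.83.
Break-even Q = R$609,000 / R$106.83 = 5,700.65 → 5,701 manifolds.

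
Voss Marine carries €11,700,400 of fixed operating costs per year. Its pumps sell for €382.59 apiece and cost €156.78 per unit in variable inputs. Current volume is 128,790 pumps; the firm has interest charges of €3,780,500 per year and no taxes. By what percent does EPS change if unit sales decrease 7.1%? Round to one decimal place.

Contribution at this volume is 128,790 × €225.81 = €29,082,069.90.
Subtracting fixed costs: EBIT = €29,082,069.90 − €11,700,400 = €17,381,669.90.
Interest = €3,780,500.00, so EBIT − I = €13,601,169.90.
DCL = total CM / (EBIT − I) = €29,082,069.90 / €13,601,169.90 = 2.1382.
%ΔEPS = DCL × %ΔSales = 2.1382 × -7.1% = -15.2%.

-15.2%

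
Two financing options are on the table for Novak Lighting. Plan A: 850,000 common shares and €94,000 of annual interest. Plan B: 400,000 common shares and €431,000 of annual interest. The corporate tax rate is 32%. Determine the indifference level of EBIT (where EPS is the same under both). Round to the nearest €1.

Set EPS_A = EPS_B: (EBIT − €94,000)(1 − 0.32) ÷ 850,000 = (EBIT − €431,000)(1 − 0.32) ÷ 400,000.
Cancelling (1 − t) and cross-multiplying: 400,000·(EBIT − 94,000) = 850,000·(EBIT − 431,000).
Solving, EBIT = (431,000·850,000 − 94,000·400,000) / (850,000 − 400,000) = 328,750,000,000 / 450,000 = 730,555.56.

€730,556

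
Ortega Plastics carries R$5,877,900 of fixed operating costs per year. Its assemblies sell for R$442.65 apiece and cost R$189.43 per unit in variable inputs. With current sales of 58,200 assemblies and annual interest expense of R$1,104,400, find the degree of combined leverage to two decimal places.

1.90

At 58,200 units, contribution = 58,200 × R$253.22 = R$14,737,404.00.
Operating income = contribution − fixed costs = R$14,737,404.00 − R$5,877,900 = R$8,859,504.00. Interest = R$1,104,400.00.
DOL = R$14,737,404.00 ÷ R$8,859,504.00 = 1.6635; DFL = R$8,859,504.00 ÷ R$7,755,104.00 = 1.1424.
Combined leverage = 1.6635 × 1.1424 = 1.9004.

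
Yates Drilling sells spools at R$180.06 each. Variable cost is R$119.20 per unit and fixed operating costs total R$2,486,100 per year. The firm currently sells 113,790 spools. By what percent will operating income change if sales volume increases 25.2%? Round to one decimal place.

+39.3%

Contribution at this volume is 113,790 × R$60.86 = R$6,925,259.40.
Subtracting fixed costs: EBIT = R$6,925,259.40 − R$2,486,100 = R$4,439,159.40.
DOL = contribution ÷ EBIT = R$6,925,259.40 ÷ R$4,439,159.40 = 1.5600.
So EBIT moves 1.5600 × (+25.2%) = +39.3%.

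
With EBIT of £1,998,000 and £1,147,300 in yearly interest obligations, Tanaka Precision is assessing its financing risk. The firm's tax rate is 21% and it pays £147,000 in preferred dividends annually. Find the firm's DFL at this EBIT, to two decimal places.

Annual interest charges come to £1,147,300.00.
Pre-tax preferred-dividend burden = £147,000 ÷ (1 − 0.21) = £186,075.95.
DFL = EBIT ÷ [EBIT − I − D_p/(1−t)] = £1,998,000 ÷ [£1,998,000 − £1,147,300.00 − £186,075.95] = £1,998,000 ÷ £664,624.05 = 3.0062.

3.01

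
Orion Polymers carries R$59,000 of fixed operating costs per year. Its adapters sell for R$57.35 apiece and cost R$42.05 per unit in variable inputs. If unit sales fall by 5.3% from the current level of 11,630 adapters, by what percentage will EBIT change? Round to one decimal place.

Contribution at this volume is 11,630 × R$15.30 = R$177,939.00.
Subtracting fixed costs: EBIT = R$177,939.00 − R$59,000 = R$118,939.00.
So DOL = total CM / EBIT = R$177,939.00 / R$118,939.00 = 1.4961.
%ΔEBIT = DOL × %ΔSales = 1.4961 × -5.3% = -7.9%.

-7.9%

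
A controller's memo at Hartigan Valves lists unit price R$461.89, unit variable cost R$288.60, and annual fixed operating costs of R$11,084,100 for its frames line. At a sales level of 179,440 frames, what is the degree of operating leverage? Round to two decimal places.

Contribution at this volume is 179,440 × R$173.29 = R$31,095,157.60.
Operating income = contribution − fixed costs = R$31,095,157.60 − R$11,084,100 = R$20,011,057.60.
So DOL = total CM / EBIT = R$31,095,157.60 / R$20,011,057.60 = 1.5539.

1.55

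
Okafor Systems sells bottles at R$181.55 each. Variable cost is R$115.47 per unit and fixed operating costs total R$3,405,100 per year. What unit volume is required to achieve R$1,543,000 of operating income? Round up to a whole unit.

74,881 bottles

Unit CM = price − variable cost = R$181.55 − R$115.47 = R$66.08.
Need Q such that Q × R$66.08 − R$3,405,100 = R$1,543,000, i.e. Q = R$4,948,100 / R$66.08 = 74,880.45 → 74,881.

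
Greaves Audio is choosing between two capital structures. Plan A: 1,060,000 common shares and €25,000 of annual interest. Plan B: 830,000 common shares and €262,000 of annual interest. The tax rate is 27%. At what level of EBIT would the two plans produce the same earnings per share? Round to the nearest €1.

At indifference, (EBIT − 25,000)(1 − t)/1,060,000 = (EBIT − 262,000)(1 − t)/830,000.
The (1 − t) factor cancels: (EBIT − 25,000) × 830,000 = (EBIT − 262,000) × 1,060,000.
EBIT × (1,060,000 − 830,000) = 262,000 × 1,060,000 − 25,000 × 830,000 = 256,970,000,000, so EBIT = 256,970,000,000 ÷ 230,000 = 1,117,260.87.

€1,117,261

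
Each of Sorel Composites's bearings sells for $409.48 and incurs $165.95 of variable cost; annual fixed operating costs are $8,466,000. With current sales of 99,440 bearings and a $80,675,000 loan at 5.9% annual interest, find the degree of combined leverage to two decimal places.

At 99,440 units, contribution = 99,440 × $243.53 = $24,216,623.20.
Operating income = contribution − fixed costs = $24,216,623.20 − $8,466,000 = $15,750,623.20. Interest = $4,759,825.00.
DOL = $24,216,623.20 ÷ $15,750,623.20 = 1.5375; DFL = $15,750,623.20 ÷ $10,990,798.20 = 1.4331.
DCL = DOL × DFL = 1.5375 × 1.4331 = 2.2034.

2.20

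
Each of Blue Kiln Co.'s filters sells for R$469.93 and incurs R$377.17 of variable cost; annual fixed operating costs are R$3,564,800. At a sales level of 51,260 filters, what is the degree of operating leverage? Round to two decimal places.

4.00

At 51,260 units, contribution = 51,260 × R$92.76 = R$4,754,877.60.
EBIT = R$4,754,877.60 − R$3,564,800 = R$1,190,077.60.
So DOL = total CM / EBIT = R$4,754,877.60 / R$1,190,077.60 = 3.9954.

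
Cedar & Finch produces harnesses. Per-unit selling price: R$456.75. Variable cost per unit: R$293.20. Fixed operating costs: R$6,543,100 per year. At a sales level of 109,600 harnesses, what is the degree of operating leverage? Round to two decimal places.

Total contribution margin = 109,600 × R$163.55 = R$17,925,080.00.
EBIT = R$17,925,080.00 − R$6,543,100 = R$11,381,980.00.
DOL = contribution ÷ EBIT = R$17,925,080.00 ÷ R$11,381,980.00 = 1.5749.

1.57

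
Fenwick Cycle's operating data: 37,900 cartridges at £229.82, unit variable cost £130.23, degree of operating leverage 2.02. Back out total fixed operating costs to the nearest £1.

£1,905,916

Total contribution margin = 37,900 × £99.59 = £3,774,461.00.
Since DOL = CM ÷ EBIT, EBIT = £3,774,461.00 ÷ 2.02 = £1,868,545.05.
Fixed costs = CM − EBIT = £3,774,461.00 − £1,868,545.05 = £1,905,916.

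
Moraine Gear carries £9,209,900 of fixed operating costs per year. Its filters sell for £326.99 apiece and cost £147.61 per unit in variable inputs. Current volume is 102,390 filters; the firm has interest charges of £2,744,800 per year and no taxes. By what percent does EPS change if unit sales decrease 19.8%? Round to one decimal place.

-56.7%

Total contribution margin = 102,390 × £179.38 = £18,366,718.20.
Operating income = contribution − fixed costs = £18,366,718.20 − £9,209,900 = £9,156,818.20.
Interest = £2,744,800.00, so EBIT − I = £6,412,018.20.
DCL = total CM / (EBIT − I) = £18,366,718.20 / £6,412,018.20 = 2.8644.
EPS therefore changes by 2.8644 × (-19.8%) = -56.7%.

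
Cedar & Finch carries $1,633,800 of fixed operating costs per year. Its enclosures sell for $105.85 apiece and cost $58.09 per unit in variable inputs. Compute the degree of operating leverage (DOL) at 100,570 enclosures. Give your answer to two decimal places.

1.52

Contribution at this volume is 100,570 × $47.76 = $4,803,223.20.
EBIT = $4,803,223.20 − $1,633,800 = $3,169,423.20.
DOL = contribution ÷ EBIT = $4,803,223.20 ÷ $3,169,423.20 = 1.5155.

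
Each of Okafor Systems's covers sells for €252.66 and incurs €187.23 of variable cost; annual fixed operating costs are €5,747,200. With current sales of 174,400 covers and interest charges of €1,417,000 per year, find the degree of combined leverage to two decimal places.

2.69

At 174,400 units, contribution = 174,400 × €65.43 = €11,410,992.00.
EBIT = €11,410,992.00 − €5,747,200 = €5,663,792.00. Interest = €1,417,000.00, so EBIT − I = €4,246,792.00.
Degree of total leverage = total CM / (EBIT − interest) = €11,410,992.00 / €4,246,792.00 = 2.6870.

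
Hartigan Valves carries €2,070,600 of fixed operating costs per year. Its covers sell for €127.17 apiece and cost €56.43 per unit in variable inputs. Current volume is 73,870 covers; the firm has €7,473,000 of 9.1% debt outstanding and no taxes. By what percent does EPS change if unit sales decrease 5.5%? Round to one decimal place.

-11.6%

Contribution at this volume is 73,870 × €70.74 = €5,225,563.80.
EBIT = €5,225,563.80 − €2,070,600 = €3,154,963.80.
After interest of €680,043.00, pre-tax earnings = €2,474,920.80.
DCL = total CM / (EBIT − I) = €5,225,563.80 / €2,474,920.80 = 2.1114.
EPS therefore changes by 2.1114 × (-5.5%) = -11.6%.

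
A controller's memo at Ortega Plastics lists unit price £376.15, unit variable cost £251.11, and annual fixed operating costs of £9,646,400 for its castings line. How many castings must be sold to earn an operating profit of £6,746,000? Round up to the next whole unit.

131,098 castings

Unit CM = price − variable cost = £376.15 − £251.11 = £125.04.
Units = (FC + target) / CM = (£9,646,400 + £6,746,000) / £125.04 = 131,097.25, so 131,098 castings.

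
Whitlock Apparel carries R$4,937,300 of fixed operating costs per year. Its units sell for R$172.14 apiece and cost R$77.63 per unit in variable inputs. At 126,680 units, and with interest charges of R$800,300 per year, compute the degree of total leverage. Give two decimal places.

1.92

At 126,680 units, contribution = 126,680 × R$94.51 = R$11,972,526.80.
Operating income = contribution − fixed costs = R$11,972,526.80 − R$4,937,300 = R$7,035,226.80. Interest = R$800,300.00, so EBIT − I = R$6,234,926.80.
Degree of total leverage = total CM / (EBIT − interest) = R$11,972,526.80 / R$6,234,926.80 = 1.9202.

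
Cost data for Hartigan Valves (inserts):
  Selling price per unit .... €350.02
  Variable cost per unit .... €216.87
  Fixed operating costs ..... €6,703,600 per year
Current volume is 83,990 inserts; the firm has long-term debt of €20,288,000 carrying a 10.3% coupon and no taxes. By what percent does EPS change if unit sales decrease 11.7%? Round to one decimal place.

-54.7%

At 83,990 units, contribution = 83,990 × €133.15 = €11,183,268.50.
Subtracting fixed costs: EBIT = €11,183,268.50 − €6,703,600 = €4,479,668.50.
After interest of €2,089,664.00, pre-tax earnings = €2,390,004.50.
Degree of combined leverage = contribution ÷ (EBIT − I) = €11,183,268.50 ÷ €2,390,004.50 = 4.6792.
EPS therefore changes by 4.6792 × (-11.7%) = -54.7%.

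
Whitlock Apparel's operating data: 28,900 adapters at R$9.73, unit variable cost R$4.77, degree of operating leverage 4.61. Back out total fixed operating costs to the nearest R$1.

At 28,900 units, contribution = 28,900 × R$4.96 = R$143,344.00.
Since DOL = CM ÷ EBIT, EBIT = R$143,344.00 ÷ 4.61 = R$31,094.14.
And FC = contribution − EBIT = R$143,344.00 − R$31,094.14 = R$112,250.

R$112,250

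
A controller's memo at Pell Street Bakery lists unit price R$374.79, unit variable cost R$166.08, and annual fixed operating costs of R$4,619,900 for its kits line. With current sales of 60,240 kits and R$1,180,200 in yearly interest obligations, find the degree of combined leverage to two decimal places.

1.86

Contribution at this volume is 60,240 × R$208.71 = R$12,572,690.40.
Operating income = contribution − fixed costs = R$12,572,690.40 − R$4,619,900 = R$7,952,790.40. Interest = R$1,180,200.00.
DOL = R$12,572,690.40 ÷ R$7,952,790.40 = 1.5809; DFL = R$7,952,790.40 ÷ R$6,772,590.40 = 1.1743.
Combined leverage = 1.5809 × 1.1743 = 1.8565.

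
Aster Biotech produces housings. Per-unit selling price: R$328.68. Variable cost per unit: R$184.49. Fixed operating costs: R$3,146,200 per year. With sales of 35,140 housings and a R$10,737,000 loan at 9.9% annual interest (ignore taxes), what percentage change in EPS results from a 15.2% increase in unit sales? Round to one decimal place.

+89.8%

At 35,140 units, contribution = 35,140 × R$144.19 = R$5,066,836.60.
Operating income = contribution − fixed costs = R$5,066,836.60 − R$3,146,200 = R$1,920,636.60.
After interest of R$1,062,963.00, pre-tax earnings = R$857,673.60.
DCL = total CM / (EBIT − I) = R$5,066,836.60 / R$857,673.60 = 5.9077.
EPS therefore changes by 5.9077 × (+15.2%) = +89.8%.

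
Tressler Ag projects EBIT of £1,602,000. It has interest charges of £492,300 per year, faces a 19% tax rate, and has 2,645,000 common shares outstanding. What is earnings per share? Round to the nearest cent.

£0.34

Interest = £492,300.00, so EBT = £1,602,000 − £492,300.00 = £1,109,700.00.
Net income = £1,109,700.00 × (1 − 0.19) = £898,857.00.
Per share: £898,857.00 / 2,645,000 shares = £0.34.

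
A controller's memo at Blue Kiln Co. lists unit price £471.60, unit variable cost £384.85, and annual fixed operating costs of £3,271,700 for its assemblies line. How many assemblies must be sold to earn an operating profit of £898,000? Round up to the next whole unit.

48,066 assemblies

Each unit contributes £471.60 − £384.85 = £86.75.
Need Q such that Q × £86.75 − £3,271,700 = £898,000, i.e. Q = £4,169,700 / £86.75 = 48,065.71 → 48,066.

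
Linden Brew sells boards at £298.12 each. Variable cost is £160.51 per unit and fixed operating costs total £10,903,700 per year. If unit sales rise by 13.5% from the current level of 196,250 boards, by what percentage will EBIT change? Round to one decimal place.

At 196,250 units, contribution = 196,250 × £137.61 = £27,005,962.50.
EBIT = £27,005,962.50 − £10,903,700 = £16,102,262.50.
Degree of operating leverage = £27,005,962.50 / £16,102,262.50 = 1.6772.
Operating income changes by 1.6772 × +13.5% = +22.6%.

+22.6%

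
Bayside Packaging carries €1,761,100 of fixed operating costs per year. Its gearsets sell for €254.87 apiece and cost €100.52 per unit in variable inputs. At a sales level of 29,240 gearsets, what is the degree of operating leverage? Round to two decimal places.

1.64

At 29,240 units, contribution = 29,240 × €154.35 = €4,513,194.00.
Operating income = contribution − fixed costs = €4,513,194.00 − €1,761,100 = €2,752,094.00.
Degree of operating leverage = €4,513,194.00 / €2,752,094.00 = 1.6399.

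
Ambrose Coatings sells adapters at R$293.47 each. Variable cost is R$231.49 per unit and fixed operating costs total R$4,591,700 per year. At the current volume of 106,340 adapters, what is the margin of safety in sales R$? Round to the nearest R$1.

Unit CM = price − variable cost = R$293.47 − R$231.49 = R$61.98. Break-even units = R$4,591,700 ÷ R$61.98 = 74,083.58; break-even revenue = 74,083.58 × R$293.47 = R$21,741,306.86.
Actual sales revenue = 106,340 × R$293.47 = R$31,207,599.80.
Margin of safety = R$31,207,599.80 − R$21,741,306.86 = R$9,466,293.

R$9,466,293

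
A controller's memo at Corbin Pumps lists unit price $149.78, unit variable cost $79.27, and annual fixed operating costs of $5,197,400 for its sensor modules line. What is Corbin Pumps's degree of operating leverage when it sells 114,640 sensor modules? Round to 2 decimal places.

2.80

Contribution at this volume is 114,640 × $70.51 = $8,083,266.40.
Operating income = contribution − fixed costs = $8,083,266.40 − $5,197,400 = $2,885,866.40.
So DOL = total CM / EBIT = $8,083,266.40 / $2,885,866.40 = 2.8010.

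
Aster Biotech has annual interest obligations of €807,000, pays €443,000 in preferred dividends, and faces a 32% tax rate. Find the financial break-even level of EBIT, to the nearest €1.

€1,458,471

Preferred dividends are paid after tax, so their pre-tax equivalent is €443,000 ÷ (1 − 0.32) = €651,470.59.
Financial break-even EBIT = interest + D_p ÷ (1 − t) = €807,000 + €651,470.59 = €1,458,470.59.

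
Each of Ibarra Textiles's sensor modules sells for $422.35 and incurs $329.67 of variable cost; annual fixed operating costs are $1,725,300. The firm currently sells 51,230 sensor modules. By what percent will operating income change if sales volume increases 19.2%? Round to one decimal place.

+30.2%

Contribution at this volume is 51,230 × $92.68 = $4,747,996.40.
EBIT = $4,747,996.40 − $1,725,300 = $3,022,696.40.
So DOL = total CM / EBIT = $4,747,996.40 / $3,022,696.40 = 1.5708.
%ΔEBIT = DOL × %ΔSales = 1.5708 × +19.2% = +30.2%.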